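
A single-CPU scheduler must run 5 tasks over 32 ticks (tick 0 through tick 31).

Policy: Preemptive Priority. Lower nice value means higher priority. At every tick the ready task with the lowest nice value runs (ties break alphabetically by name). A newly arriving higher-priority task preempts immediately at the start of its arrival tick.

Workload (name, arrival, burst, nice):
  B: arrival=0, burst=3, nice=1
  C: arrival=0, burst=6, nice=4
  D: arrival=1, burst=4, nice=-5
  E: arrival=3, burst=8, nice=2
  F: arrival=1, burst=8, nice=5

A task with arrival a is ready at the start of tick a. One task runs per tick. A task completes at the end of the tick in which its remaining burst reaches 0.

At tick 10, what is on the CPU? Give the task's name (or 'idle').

running at tick 10 = E

t=0: ready={B,C} → run B
t=1: ready={B,C,D,F} → run D
t=2: ready={B,C,D,F} → run D
t=3: ready={B,C,D,E,F} → run D
t=4: ready={B,C,D,E,F} → run D
t=5: ready={B,C,E,F} → run B
t=6: ready={B,C,E,F} → run B
t=7: ready={C,E,F} → run E
t=8: ready={C,E,F} → run E
t=9: ready={C,E,F} → run E
t=10: ready={C,E,F} → run E
t=11: ready={C,E,F} → run E
t=12: ready={C,E,F} → run E
t=13: ready={C,E,F} → run E
t=14: ready={C,E,F} → run E
t=15: ready={C,F} → run C
t=16: ready={C,F} → run C
t=17: ready={C,F} → run C
t=18: ready={C,F} → run C
t=19: ready={C,F} → run C
t=20: ready={C,F} → run C
t=21: ready={F} → run F
t=22: ready={F} → run F
t=23: ready={F} → run F
t=24: ready={F} → run F
t=25: ready={F} → run F
t=26: ready={F} → run F
t=27: ready={F} → run F
t=28: ready={F} → run F
t=29: (idle)
t=30: (idle)
t=31: (idle)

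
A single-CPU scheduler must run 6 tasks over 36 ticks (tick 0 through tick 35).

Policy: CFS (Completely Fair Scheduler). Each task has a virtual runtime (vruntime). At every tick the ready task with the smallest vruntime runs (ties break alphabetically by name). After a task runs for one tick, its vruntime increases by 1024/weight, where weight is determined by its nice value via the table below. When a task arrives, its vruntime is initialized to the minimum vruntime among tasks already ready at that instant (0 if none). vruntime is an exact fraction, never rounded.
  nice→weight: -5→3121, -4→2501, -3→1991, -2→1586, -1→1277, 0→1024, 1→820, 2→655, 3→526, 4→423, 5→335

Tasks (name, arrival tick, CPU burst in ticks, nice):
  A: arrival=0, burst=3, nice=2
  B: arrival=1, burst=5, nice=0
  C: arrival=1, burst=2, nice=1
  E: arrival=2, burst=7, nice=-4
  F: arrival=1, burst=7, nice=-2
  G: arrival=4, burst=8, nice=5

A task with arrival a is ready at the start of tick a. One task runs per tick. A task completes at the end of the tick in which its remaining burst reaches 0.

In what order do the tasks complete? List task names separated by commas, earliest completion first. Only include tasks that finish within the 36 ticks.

completion order = C, A, E, F, B, G

t=0: vr[A=0] → run A
t=1: vr[A=1024/655 B=1024/655 C=1024/655 F=1024/655] → run A
t=2: vr[A=2048/655 B=1024/655 C=1024/655 E=1024/655 F=1024/655] → run B
t=3: vr[A=2048/655 B=1679/655 C=1024/655 E=1024/655 F=1024/655] → run C
t=4: vr[A=2048/655 B=1679/655 C=15104/5371 E=1024/655 F=1024/655 G=1024/655] → run E
t=5: vr[A=2048/655 B=1679/655 C=15104/5371 E=3231744/1638155 F=1024/655 G=1024/655] → run F
t=6: vr[A=2048/655 B=1679/655 C=15104/5371 E=3231744/1638155 F=1147392/519415 G=1024/655] → run G
t=7: vr[A=2048/655 B=1679/655 C=15104/5371 E=3231744/1638155 F=1147392/519415 G=202752/43885] → run E
t=8: vr[A=2048/655 B=1679/655 C=15104/5371 E=3902464/1638155 F=1147392/519415 G=202752/43885] → run F
t=9: vr[A=2048/655 B=1679/655 C=15104/5371 E=3902464/1638155 F=1482752/519415 G=202752/43885] → run E
t=10: vr[A=2048/655 B=1679/655 C=15104/5371 E=4573184/1638155 F=1482752/519415 G=202752/43885] → run B
t=11: vr[A=2048/655 B=2334/655 C=15104/5371 E=4573184/1638155 F=1482752/519415 G=202752/43885] → run E
t=12: vr[A=2048/655 B=2334/655 C=15104/5371 E=5243904/1638155 F=1482752/519415 G=202752/43885] → run C
t=13: vr[A=2048/655 B=2334/655 E=5243904/1638155 F=1482752/519415 G=202752/43885] → run F
t=14: vr[A=2048/655 B=2334/655 E=5243904/1638155 F=1818112/519415 G=202752/43885] → run A
t=15: vr[B=2334/655 E=5243904/1638155 F=1818112/519415 G=202752/43885] → run E
t=16: vr[B=2334/655 E=5914624/1638155 F=1818112/519415 G=202752/43885] → run F
t=17: vr[B=2334/655 E=5914624/1638155 F=2153472/519415 G=202752/43885] → run B
t=18: vr[B=2989/655 E=5914624/1638155 F=2153472/519415 G=202752/43885] → run E
t=19: vr[B=2989/655 E=6585344/1638155 F=2153472/519415 G=202752/43885] → run E
t=20: vr[B=2989/655 F=2153472/519415 G=202752/43885] → run F
t=21: vr[B=2989/655 F=2488832/519415 G=202752/43885] → run B
t=22: vr[B=3644/655 F=2488832/519415 G=202752/43885] → run G
t=23: vr[B=3644/655 F=2488832/519415 G=336896/43885] → run F
t=24: vr[B=3644/655 F=2824192/519415 G=336896/43885] → run F
t=25: vr[B=3644/655 G=336896/43885] → run B
t=26: vr[G=336896/43885] → run G
t=27: vr[G=94208/8777] → run G
t=28: vr[G=605184/43885] → run G
t=29: vr[G=739328/43885] → run G
t=30: vr[G=873472/43885] → run G
t=31: vr[G=1007616/43885] → run G
t=32: (idle)
t=33: (idle)
t=34: (idle)
t=35: (idle)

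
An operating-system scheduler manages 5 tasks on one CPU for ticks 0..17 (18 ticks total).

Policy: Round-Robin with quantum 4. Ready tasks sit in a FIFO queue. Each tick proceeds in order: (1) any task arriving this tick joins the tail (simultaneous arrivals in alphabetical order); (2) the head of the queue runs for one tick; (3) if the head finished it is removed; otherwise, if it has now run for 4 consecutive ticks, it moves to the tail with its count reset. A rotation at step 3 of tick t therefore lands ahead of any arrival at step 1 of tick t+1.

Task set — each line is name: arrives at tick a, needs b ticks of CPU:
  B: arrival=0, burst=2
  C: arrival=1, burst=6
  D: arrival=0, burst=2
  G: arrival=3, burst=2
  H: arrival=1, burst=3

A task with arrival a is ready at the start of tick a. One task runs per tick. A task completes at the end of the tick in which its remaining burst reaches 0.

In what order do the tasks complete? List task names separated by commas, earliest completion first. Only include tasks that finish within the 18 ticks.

t=0: queue=[B,D] q_used=0 → run B
t=1: queue=[B,D,C,H] q_used=1 → run B
t=2: queue=[D,C,H] q_used=0 → run D
t=3: queue=[D,C,H,G] q_used=1 → run D
t=4: queue=[C,H,G] q_used=0 → run C
t=5: queue=[C,H,G] q_used=1 → run C
t=6: queue=[C,H,G] q_used=2 → run C
t=7: queue=[C,H,G] q_used=3 → run C
t=8: queue=[H,G,C] q_used=0 → run H
t=9: queue=[H,G,C] q_used=1 → run H
t=10: queue=[H,G,C] q_used=2 → run H
t=11: queue=[G,C] q_used=0 → run G
t=12: queue=[G,C] q_used=1 → run G
t=13: queue=[C] q_used=0 → run C
t=14: queue=[C] q_used=1 → run C
t=15: (idle)
t=16: (idle)
t=17: (idle)

completion order = B, D, H, G, C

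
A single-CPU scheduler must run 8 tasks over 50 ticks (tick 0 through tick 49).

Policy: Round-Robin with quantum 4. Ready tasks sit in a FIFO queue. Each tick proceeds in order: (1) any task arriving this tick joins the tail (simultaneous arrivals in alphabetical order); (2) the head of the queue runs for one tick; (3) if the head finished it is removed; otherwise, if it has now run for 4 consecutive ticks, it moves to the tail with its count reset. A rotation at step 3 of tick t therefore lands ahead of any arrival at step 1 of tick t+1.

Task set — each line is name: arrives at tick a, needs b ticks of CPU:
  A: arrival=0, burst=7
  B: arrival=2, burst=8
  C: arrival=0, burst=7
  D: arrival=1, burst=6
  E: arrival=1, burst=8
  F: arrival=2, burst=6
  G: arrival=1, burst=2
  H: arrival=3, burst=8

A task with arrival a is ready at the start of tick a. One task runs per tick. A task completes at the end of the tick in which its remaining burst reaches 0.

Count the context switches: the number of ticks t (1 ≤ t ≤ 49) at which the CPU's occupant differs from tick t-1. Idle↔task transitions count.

t=0: queue=[A,C] q_used=0 → run A
t=1: queue=[A,C,D,E,G] q_used=1 → run A
t=2: queue=[A,C,D,E,G,B,F] q_used=2 → run A
t=3: queue=[A,C,D,E,G,B,F,H] q_used=3 → run A
t=4: queue=[C,D,E,G,B,F,H,A] q_used=0 → run C
t=5: queue=[C,D,E,G,B,F,H,A] q_used=1 → run C
t=6: queue=[C,D,E,G,B,F,H,A] q_used=2 → run C
t=7: queue=[C,D,E,G,B,F,H,A] q_used=3 → run C
t=8: queue=[D,E,G,B,F,H,A,C] q_used=0 → run D
t=9: queue=[D,E,G,B,F,H,A,C] q_used=1 → run D
t=10: queue=[D,E,G,B,F,H,A,C] q_used=2 → run D
t=11: queue=[D,E,G,B,F,H,A,C] q_used=3 → run D
t=12: queue=[E,G,B,F,H,A,C,D] q_used=0 → run E
t=13: queue=[E,G,B,F,H,A,C,D] q_used=1 → run E
t=14: queue=[E,G,B,F,H,A,C,D] q_used=2 → run E
t=15: queue=[E,G,B,F,H,A,C,D] q_used=3 → run E
t=16: queue=[G,B,F,H,A,C,D,E] q_used=0 → run G
t=17: queue=[G,B,F,H,A,C,D,E] q_used=1 → run G
t=18: queue=[B,F,H,A,C,D,E] q_used=0 → run B
t=19: queue=[B,F,H,A,C,D,E] q_used=1 → run B
t=20: queue=[B,F,H,A,C,D,E] q_used=2 → run B
t=21: queue=[B,F,H,A,C,D,E] q_used=3 → run B
t=22: queue=[F,H,A,C,D,E,B] q_used=0 → run F
t=23: queue=[F,H,A,C,D,E,B] q_used=1 → run F
t=24: queue=[F,H,A,C,D,E,B] q_used=2 → run F
t=25: queue=[F,H,A,C,D,E,B] q_used=3 → run F
t=26: queue=[H,A,C,D,E,B,F] q_used=0 → run H
t=27: queue=[H,A,C,D,E,B,F] q_used=1 → run H
t=28: queue=[H,A,C,D,E,B,F] q_used=2 → run H
t=29: queue=[H,A,C,D,E,B,F] q_used=3 → run H
t=30: queue=[A,C,D,E,B,F,H] q_used=0 → run A
t=31: queue=[A,C,D,E,B,F,H] q_used=1 → run A
t=32: queue=[A,C,D,E,B,F,H] q_used=2 → run A
t=33: queue=[C,D,E,B,F,H] q_used=0 → run C
t=34: queue=[C,D,E,B,F,H] q_used=1 → run C
t=35: queue=[C,D,E,B,F,H] q_used=2 → run C
t=36: queue=[D,E,B,F,H] q_used=0 → run D
t=37: queue=[D,E,B,F,H] q_used=1 → run D
t=38: queue=[E,B,F,H] q_used=0 → run E
t=39: queue=[E,B,F,H] q_used=1 → run E
t=40: queue=[E,B,F,H] q_used=2 → run E
t=41: queue=[E,B,F,H] q_used=3 → run E
t=42: queue=[B,F,H] q_used=0 → run B
t=43: queue=[B,F,H] q_used=1 → run B
t=44: queue=[B,F,H] q_used=2 → run B
t=45: queue=[B,F,H] q_used=3 → run B
t=46: queue=[F,H] q_used=0 → run F
t=47: queue=[F,H] q_used=1 → run F
t=48: queue=[H] q_used=0 → run H
t=49: queue=[H] q_used=1 → run H

context switches = 14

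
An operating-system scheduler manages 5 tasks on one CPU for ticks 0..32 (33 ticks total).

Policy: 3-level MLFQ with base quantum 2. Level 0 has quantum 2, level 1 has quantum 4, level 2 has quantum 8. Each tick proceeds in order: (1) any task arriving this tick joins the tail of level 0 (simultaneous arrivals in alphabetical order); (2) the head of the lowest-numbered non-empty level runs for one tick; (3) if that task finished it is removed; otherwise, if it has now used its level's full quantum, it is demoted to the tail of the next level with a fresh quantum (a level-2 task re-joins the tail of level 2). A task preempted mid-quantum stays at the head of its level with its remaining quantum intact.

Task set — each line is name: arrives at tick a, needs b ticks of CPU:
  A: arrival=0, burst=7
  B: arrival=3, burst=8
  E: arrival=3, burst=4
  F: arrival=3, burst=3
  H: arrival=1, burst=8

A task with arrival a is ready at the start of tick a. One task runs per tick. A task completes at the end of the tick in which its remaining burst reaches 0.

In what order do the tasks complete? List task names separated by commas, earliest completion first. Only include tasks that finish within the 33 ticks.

t=0: L0/L1/L2 = A/-/- → run A
t=1: L0/L1/L2 = AH/-/- → run A
t=2: L0/L1/L2 = H/A/- → run H
t=3: L0/L1/L2 = HBEF/A/- → run H
t=4: L0/L1/L2 = BEF/AH/- → run B
t=5: L0/L1/L2 = BEF/AH/- → run B
t=6: L0/L1/L2 = EF/AHB/- → run E
t=7: L0/L1/L2 = EF/AHB/- → run E
t=8: L0/L1/L2 = F/AHBE/- → run F
t=9: L0/L1/L2 = F/AHBE/- → run F
t=10: L0/L1/L2 = -/AHBEF/- → run A
t=11: L0/L1/L2 = -/AHBEF/- → run A
t=12: L0/L1/L2 = -/AHBEF/- → run A
t=13: L0/L1/L2 = -/AHBEF/- → run A
t=14: L0/L1/L2 = -/HBEF/A → run H
t=15: L0/L1/L2 = -/HBEF/A → run H
t=16: L0/L1/L2 = -/HBEF/A → run H
t=17: L0/L1/L2 = -/HBEF/A → run H
t=18: L0/L1/L2 = -/BEF/AH → run B
t=19: L0/L1/L2 = -/BEF/AH → run B
t=20: L0/L1/L2 = -/BEF/AH → run B
t=21: L0/L1/L2 = -/BEF/AH → run B
t=22: L0/L1/L2 = -/EF/AHB → run E
t=23: L0/L1/L2 = -/EF/AHB → run E
t=24: L0/L1/L2 = -/F/AHB → run F
t=25: L0/L1/L2 = -/-/AHB → run A
t=26: L0/L1/L2 = -/-/HB → run H
t=27: L0/L1/L2 = -/-/HB → run H
t=28: L0/L1/L2 = -/-/B → run B
t=29: L0/L1/L2 = -/-/B → run B
t=30: (idle)
t=31: (idle)
t=32: (idle)

completion order = E, F, A, H, B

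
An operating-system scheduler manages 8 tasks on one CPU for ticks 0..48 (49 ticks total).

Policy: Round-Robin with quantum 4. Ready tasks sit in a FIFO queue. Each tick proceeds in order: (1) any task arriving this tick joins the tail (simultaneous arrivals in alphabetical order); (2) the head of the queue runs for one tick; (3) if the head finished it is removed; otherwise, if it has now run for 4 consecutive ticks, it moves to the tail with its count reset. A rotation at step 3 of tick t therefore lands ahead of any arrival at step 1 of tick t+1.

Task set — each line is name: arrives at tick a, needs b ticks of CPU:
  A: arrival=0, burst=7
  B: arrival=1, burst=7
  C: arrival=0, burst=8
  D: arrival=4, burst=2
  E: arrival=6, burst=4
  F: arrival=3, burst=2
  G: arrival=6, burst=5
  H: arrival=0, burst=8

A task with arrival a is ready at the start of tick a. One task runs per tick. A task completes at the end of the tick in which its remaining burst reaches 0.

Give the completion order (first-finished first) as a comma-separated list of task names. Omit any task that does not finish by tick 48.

completion order = F, A, D, E, C, H, B, G

t=0: queue=[A,C,H] q_used=0 → run A
t=1: queue=[A,C,H,B] q_used=1 → run A
t=2: queue=[A,C,H,B] q_used=2 → run A
t=3: queue=[A,C,H,B,F] q_used=3 → run A
t=4: queue=[C,H,B,F,A,D] q_used=0 → run C
t=5: queue=[C,H,B,F,A,D] q_used=1 → run C
t=6: queue=[C,H,B,F,A,D,E,G] q_used=2 → run C
t=7: queue=[C,H,B,F,A,D,E,G] q_used=3 → run C
t=8: queue=[H,B,F,A,D,E,G,C] q_used=0 → run H
t=9: queue=[H,B,F,A,D,E,G,C] q_used=1 → run H
t=10: queue=[H,B,F,A,D,E,G,C] q_used=2 → run H
t=11: queue=[H,B,F,A,D,E,G,C] q_used=3 → run H
t=12: queue=[B,F,A,D,E,G,C,H] q_used=0 → run B
t=13: queue=[B,F,A,D,E,G,C,H] q_used=1 → run B
t=14: queue=[B,F,A,D,E,G,C,H] q_used=2 → run B
t=15: queue=[B,F,A,D,E,G,C,H] q_used=3 → run B
t=16: queue=[F,A,D,E,G,C,H,B] q_used=0 → run F
t=17: queue=[F,A,D,E,G,C,H,B] q_used=1 → run F
t=18: queue=[A,D,E,G,C,H,B] q_used=0 → run A
t=19: queue=[A,D,E,G,C,H,B] q_used=1 → run A
t=20: queue=[A,D,E,G,C,H,B] q_used=2 → run A
t=21: queue=[D,E,G,C,H,B] q_used=0 → run D
t=22: queue=[D,E,G,C,H,B] q_used=1 → run D
t=23: queue=[E,G,C,H,B] q_used=0 → run E
t=24: queue=[E,G,C,H,B] q_used=1 → run E
t=25: queue=[E,G,C,H,B] q_used=2 → run E
t=26: queue=[E,G,C,H,B] q_used=3 → run E
t=27: queue=[G,C,H,B] q_used=0 → run G
t=28: queue=[G,C,H,B] q_used=1 → run G
t=29: queue=[G,C,H,B] q_used=2 → run G
t=30: queue=[G,C,H,B] q_used=3 → run G
t=31: queue=[C,H,B,G] q_used=0 → run C
t=32: queue=[C,H,B,G] q_used=1 → run C
t=33: queue=[C,H,B,G] q_used=2 → run C
t=34: queue=[C,H,B,G] q_used=3 → run C
t=35: queue=[H,B,G] q_used=0 → run H
t=36: queue=[H,B,G] q_used=1 → run H
t=37: queue=[H,B,G] q_used=2 → run H
t=38: queue=[H,B,G] q_used=3 → run H
t=39: queue=[B,G] q_used=0 → run B
t=40: queue=[B,G] q_used=1 → run B
t=41: queue=[B,G] q_used=2 → run B
t=42: queue=[G] q_used=0 → run G
t=43: (idle)
t=44: (idle)
t=45: (idle)
t=46: (idle)
t=47: (idle)
t=48: (idle)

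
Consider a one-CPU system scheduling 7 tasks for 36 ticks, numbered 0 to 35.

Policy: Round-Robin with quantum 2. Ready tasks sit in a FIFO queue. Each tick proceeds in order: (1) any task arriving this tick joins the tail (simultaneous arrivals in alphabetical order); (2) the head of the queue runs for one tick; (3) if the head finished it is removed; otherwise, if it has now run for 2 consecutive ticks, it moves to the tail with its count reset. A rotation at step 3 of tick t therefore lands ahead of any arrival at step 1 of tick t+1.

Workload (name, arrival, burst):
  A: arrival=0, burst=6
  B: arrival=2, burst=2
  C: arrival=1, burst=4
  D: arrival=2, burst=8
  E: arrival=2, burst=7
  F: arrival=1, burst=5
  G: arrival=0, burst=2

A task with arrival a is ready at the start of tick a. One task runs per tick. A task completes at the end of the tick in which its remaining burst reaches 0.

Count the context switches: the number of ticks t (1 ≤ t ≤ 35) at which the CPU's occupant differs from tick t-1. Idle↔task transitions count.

context switches = 18

t=0: queue=[A,G] q_used=0 → run A
t=1: queue=[A,G,C,F] q_used=1 → run A
t=2: queue=[G,C,F,A,B,D,E] q_used=0 → run G
t=3: queue=[G,C,F,A,B,D,E] q_used=1 → run G
t=4: queue=[C,F,A,B,D,E] q_used=0 → run C
t=5: queue=[C,F,A,B,D,E] q_used=1 → run C
t=6: queue=[F,A,B,D,E,C] q_used=0 → run F
t=7: queue=[F,A,B,D,E,C] q_used=1 → run F
t=8: queue=[A,B,D,E,C,F] q_used=0 → run A
t=9: queue=[A,B,D,E,C,F] q_used=1 → run A
t=10: queue=[B,D,E,C,F,A] q_used=0 → run B
t=11: queue=[B,D,E,C,F,A] q_used=1 → run B
t=12: queue=[D,E,C,F,A] q_used=0 → run D
t=13: queue=[D,E,C,F,A] q_used=1 → run D
t=14: queue=[E,C,F,A,D] q_used=0 → run E
t=15: queue=[E,C,F,A,D] q_used=1 → run E
t=16: queue=[C,F,A,D,E] q_used=0 → run C
t=17: queue=[C,F,A,D,E] q_used=1 → run C
t=18: queue=[F,A,D,E] q_used=0 → run F
t=19: queue=[F,A,D,E] q_used=1 → run F
t=20: queue=[A,D,E,F] q_used=0 → run A
t=21: queue=[A,D,E,F] q_used=1 → run A
t=22: queue=[D,E,F] q_used=0 → run D
t=23: queue=[D,E,F] q_used=1 → run D
t=24: queue=[E,F,D] q_used=0 → run E
t=25: queue=[E,F,D] q_used=1 → run E
t=26: queue=[F,D,E] q_used=0 → run F
t=27: queue=[D,E] q_used=0 → run D
t=28: queue=[D,E] q_used=1 → run D
t=29: queue=[E,D] q_used=0 → run E
t=30: queue=[E,D] q_used=1 → run E
t=31: queue=[D,E] q_used=0 → run D
t=32: queue=[D,E] q_used=1 → run D
t=33: queue=[E] q_used=0 → run E
t=34: (idle)
t=35: (idle)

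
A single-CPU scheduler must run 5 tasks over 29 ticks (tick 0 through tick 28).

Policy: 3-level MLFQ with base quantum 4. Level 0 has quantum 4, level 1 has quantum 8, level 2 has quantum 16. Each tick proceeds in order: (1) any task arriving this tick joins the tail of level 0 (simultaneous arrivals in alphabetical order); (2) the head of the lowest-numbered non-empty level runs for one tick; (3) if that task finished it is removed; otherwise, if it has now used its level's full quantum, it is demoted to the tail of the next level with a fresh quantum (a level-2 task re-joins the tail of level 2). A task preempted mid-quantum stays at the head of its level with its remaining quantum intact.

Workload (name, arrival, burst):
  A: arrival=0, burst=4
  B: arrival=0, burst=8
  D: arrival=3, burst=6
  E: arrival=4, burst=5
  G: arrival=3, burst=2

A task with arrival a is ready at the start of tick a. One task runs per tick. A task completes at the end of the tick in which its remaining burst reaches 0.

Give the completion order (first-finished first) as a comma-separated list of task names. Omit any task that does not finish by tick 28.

t=0: L0/L1/L2 = AB/-/- → run A
t=1: L0/L1/L2 = AB/-/- → run A
t=2: L0/L1/L2 = AB/-/- → run A
t=3: L0/L1/L2 = ABDG/-/- → run A
t=4: L0/L1/L2 = BDGE/-/- → run B
t=5: L0/L1/L2 = BDGE/-/- → run B
t=6: L0/L1/L2 = BDGE/-/- → run B
t=7: L0/L1/L2 = BDGE/-/- → run B
t=8: L0/L1/L2 = DGE/B/- → run D
t=9: L0/L1/L2 = DGE/B/- → run D
t=10: L0/L1/L2 = DGE/B/- → run D
t=11: L0/L1/L2 = DGE/B/- → run D
t=12: L0/L1/L2 = GE/BD/- → run G
t=13: L0/L1/L2 = GE/BD/- → run G
t=14: L0/L1/L2 = E/BD/- → run E
t=15: L0/L1/L2 = E/BD/- → run E
t=16: L0/L1/L2 = E/BD/- → run E
t=17: L0/L1/L2 = E/BD/- → run E
t=18: L0/L1/L2 = -/BDE/- → run B
t=19: L0/L1/L2 = -/BDE/- → run B
t=20: L0/L1/L2 = -/BDE/- → run B
t=21: L0/L1/L2 = -/BDE/- → run B
t=22: L0/L1/L2 = -/DE/- → run D
t=23: L0/L1/L2 = -/DE/- → run D
t=24: L0/L1/L2 = -/E/- → run E
t=25: (idle)
t=26: (idle)
t=27: (idle)
t=28: (idle)

completion order = A, G, B, D, E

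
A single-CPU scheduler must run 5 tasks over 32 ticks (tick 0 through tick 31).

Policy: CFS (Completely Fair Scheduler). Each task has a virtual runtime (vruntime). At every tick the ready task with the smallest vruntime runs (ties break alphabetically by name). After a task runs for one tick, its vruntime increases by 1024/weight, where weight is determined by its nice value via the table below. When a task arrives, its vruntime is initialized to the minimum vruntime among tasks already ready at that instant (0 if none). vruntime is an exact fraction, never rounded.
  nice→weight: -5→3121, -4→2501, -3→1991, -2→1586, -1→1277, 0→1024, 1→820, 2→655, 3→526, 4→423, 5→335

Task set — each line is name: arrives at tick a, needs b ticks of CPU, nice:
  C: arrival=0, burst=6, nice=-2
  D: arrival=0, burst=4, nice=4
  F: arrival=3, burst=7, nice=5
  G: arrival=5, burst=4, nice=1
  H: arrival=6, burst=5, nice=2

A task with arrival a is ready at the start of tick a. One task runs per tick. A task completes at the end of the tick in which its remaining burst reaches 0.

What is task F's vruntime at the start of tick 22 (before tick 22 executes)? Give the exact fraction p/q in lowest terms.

t=0: vr[C=0 D=0] → run C
t=1: vr[C=512/793 D=0] → run D
t=2: vr[C=512/793 D=1024/423] → run C
t=3: vr[C=1024/793 D=1024/423 F=1024/793] → run C
t=4: vr[C=1536/793 D=1024/423 F=1024/793] → run F
t=5: vr[C=1536/793 D=1024/423 F=1155072/265655 G=1536/793] → run C
t=6: vr[C=2048/793 D=1024/423 F=1155072/265655 G=1536/793 H=1536/793] → run G
t=7: vr[C=2048/793 D=1024/423 F=1155072/265655 G=517888/162565 H=1536/793] → run H
t=8: vr[C=2048/793 D=1024/423 F=1155072/265655 G=517888/162565 H=1818112/519415] → run D
t=9: vr[C=2048/793 D=2048/423 F=1155072/265655 G=517888/162565 H=1818112/519415] → run C
t=10: vr[C=2560/793 D=2048/423 F=1155072/265655 G=517888/162565 H=1818112/519415] → run G
t=11: vr[C=2560/793 D=2048/423 F=1155072/265655 G=720896/162565 H=1818112/519415] → run C
t=12: vr[D=2048/423 F=1155072/265655 G=720896/162565 H=1818112/519415] → run H
t=13: vr[D=2048/423 F=1155072/265655 G=720896/162565 H=2630144/519415] → run F
t=14: vr[D=2048/423 F=1967104/265655 G=720896/162565 H=2630144/519415] → run G
t=15: vr[D=2048/423 F=1967104/265655 G=923904/162565 H=2630144/519415] → run D
t=16: vr[D=1024/141 F=1967104/265655 G=923904/162565 H=2630144/519415] → run H
t=17: vr[D=1024/141 F=1967104/265655 G=923904/162565 H=3442176/519415] → run G
t=18: vr[D=1024/141 F=1967104/265655 H=3442176/519415] → run H
t=19: vr[D=1024/141 F=1967104/265655 H=4254208/519415] → run D
t=20: vr[F=1967104/265655 H=4254208/519415] → run F
t=21: vr[F=2779136/265655 H=4254208/519415] → run H
t=22: vr[F=2779136/265655] → run F
t=23: vr[F=3591168/265655] → run F
t=24: vr[F=880640/53131] → run F
t=25: vr[F=5215232/265655] → run F
t=26: (idle)
t=27: (idle)
t=28: (idle)
t=29: (idle)
t=30: (idle)
t=31: (idle)

vruntime(F, start of tick 22) = 2779136/265655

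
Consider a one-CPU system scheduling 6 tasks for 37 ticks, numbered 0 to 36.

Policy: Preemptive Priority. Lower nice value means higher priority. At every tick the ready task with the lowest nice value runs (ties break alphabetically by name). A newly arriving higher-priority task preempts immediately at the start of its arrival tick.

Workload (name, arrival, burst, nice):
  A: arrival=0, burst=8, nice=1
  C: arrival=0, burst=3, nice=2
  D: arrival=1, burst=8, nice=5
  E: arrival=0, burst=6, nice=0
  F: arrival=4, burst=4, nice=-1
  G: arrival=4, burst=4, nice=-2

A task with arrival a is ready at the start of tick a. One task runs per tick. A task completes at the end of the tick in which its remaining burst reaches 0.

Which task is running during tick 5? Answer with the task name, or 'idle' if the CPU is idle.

t=0: ready={A,C,E} → run E
t=1: ready={A,C,D,E} → run E
t=2: ready={A,C,D,E} → run E
t=3: ready={A,C,D,E} → run E
t=4: ready={A,C,D,E,F,G} → run G
t=5: ready={A,C,D,E,F,G} → run G
t=6: ready={A,C,D,E,F,G} → run G
t=7: ready={A,C,D,E,F,G} → run G
t=8: ready={A,C,D,E,F} → run F
t=9: ready={A,C,D,E,F} → run F
t=10: ready={A,C,D,E,F} → run F
t=11: ready={A,C,D,E,F} → run F
t=12: ready={A,C,D,E} → run E
t=13: ready={A,C,D,E} → run E
t=14: ready={A,C,D} → run A
t=15: ready={A,C,D} → run A
t=16: ready={A,C,D} → run A
t=17: ready={A,C,D} → run A
t=18: ready={A,C,D} → run A
t=19: ready={A,C,D} → run A
t=20: ready={A,C,D} → run A
t=21: ready={A,C,D} → run A
t=22: ready={C,D} → run C
t=23: ready={C,D} → run C
t=24: ready={C,D} → run C
t=25: ready={D} → run D
t=26: ready={D} → run D
t=27: ready={D} → run D
t=28: ready={D} → run D
t=29: ready={D} → run D
t=30: ready={D} → run D
t=31: ready={D} → run D
t=32: ready={D} → run D
t=33: (idle)
t=34: (idle)
t=35: (idle)
t=36: (idle)

running at tick 5 = G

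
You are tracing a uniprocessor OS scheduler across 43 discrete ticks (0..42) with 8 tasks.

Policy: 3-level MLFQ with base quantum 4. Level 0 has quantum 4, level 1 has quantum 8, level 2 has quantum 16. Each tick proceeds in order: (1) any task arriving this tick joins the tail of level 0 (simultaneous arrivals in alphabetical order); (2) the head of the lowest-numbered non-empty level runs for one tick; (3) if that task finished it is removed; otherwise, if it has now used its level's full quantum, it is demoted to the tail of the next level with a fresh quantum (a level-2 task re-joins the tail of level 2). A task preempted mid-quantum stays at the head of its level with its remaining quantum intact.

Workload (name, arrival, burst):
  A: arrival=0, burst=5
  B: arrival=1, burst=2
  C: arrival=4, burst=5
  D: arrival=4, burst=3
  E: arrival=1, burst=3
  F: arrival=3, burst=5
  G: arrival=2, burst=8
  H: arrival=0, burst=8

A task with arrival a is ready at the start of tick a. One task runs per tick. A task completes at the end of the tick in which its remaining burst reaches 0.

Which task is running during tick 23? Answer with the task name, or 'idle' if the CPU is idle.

running at tick 23 = C

t=0: L0/L1/L2 = AH/-/- → run A
t=1: L0/L1/L2 = AHBE/-/- → run A
t=2: L0/L1/L2 = AHBEG/-/- → run A
t=3: L0/L1/L2 = AHBEGF/-/- → run A
t=4: L0/L1/L2 = HBEGFCD/A/- → run H
t=5: L0/L1/L2 = HBEGFCD/A/- → run H
t=6: L0/L1/L2 = HBEGFCD/A/- → run H
t=7: L0/L1/L2 = HBEGFCD/A/- → run H
t=8: L0/L1/L2 = BEGFCD/AH/- → run B
t=9: L0/L1/L2 = BEGFCD/AH/- → run B
t=10: L0/L1/L2 = EGFCD/AH/- → run E
t=11: L0/L1/L2 = EGFCD/AH/- → run E
t=12: L0/L1/L2 = EGFCD/AH/- → run E
t=13: L0/L1/L2 = GFCD/AH/- → run G
t=14: L0/L1/L2 = GFCD/AH/- → run G
t=15: L0/L1/L2 = GFCD/AH/- → run G
t=16: L0/L1/L2 = GFCD/AH/- → run G
t=17: L0/L1/L2 = FCD/AHG/- → run F
t=18: L0/L1/L2 = FCD/AHG/- → run F
t=19: L0/L1/L2 = FCD/AHG/- → run F
t=20: L0/L1/L2 = FCD/AHG/- → run F
t=21: L0/L1/L2 = CD/AHGF/- → run C
t=22: L0/L1/L2 = CD/AHGF/- → run C
t=23: L0/L1/L2 = CD/AHGF/- → run C
t=24: L0/L1/L2 = CD/AHGF/- → run C
t=25: L0/L1/L2 = D/AHGFC/- → run D
t=26: L0/L1/L2 = D/AHGFC/- → run D
t=27: L0/L1/L2 = D/AHGFC/- → run D
t=28: L0/L1/L2 = -/AHGFC/- → run A
t=29: L0/L1/L2 = -/HGFC/- → run H
t=30: L0/L1/L2 = -/HGFC/- → run H
t=31: L0/L1/L2 = -/HGFC/- → run H
t=32: L0/L1/L2 = -/HGFC/- → run H
t=33: L0/L1/L2 = -/GFC/- → run G
t=34: L0/L1/L2 = -/GFC/- → run G
t=35: L0/L1/L2 = -/GFC/- → run G
t=36: L0/L1/L2 = -/GFC/- → run G
t=37: L0/L1/L2 = -/FC/- → run F
t=38: L0/L1/L2 = -/C/- → run C
t=39: (idle)
t=40: (idle)
t=41: (idle)
t=42: (idle)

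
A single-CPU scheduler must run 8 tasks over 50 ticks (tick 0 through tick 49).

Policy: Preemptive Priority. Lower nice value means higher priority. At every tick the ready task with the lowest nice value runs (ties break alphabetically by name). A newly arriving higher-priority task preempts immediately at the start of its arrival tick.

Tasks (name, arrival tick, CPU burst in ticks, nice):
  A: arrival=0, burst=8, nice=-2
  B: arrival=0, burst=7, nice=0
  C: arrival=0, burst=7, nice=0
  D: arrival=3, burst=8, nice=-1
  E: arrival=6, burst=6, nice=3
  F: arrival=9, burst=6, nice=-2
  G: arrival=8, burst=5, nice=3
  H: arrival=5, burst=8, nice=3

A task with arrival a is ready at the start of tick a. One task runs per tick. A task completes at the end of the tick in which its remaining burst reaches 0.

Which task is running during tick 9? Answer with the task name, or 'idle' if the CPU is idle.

running at tick 9 = F

t=0: ready={A,B,C} → run A
t=1: ready={A,B,C} → run A
t=2: ready={A,B,C} → run A
t=3: ready={A,B,C,D} → run A
t=4: ready={A,B,C,D} → run A
t=5: ready={A,B,C,D,H} → run A
t=6: ready={A,B,C,D,E,H} → run A
t=7: ready={A,B,C,D,E,H} → run A
t=8: ready={B,C,D,E,G,H} → run D
t=9: ready={B,C,D,E,F,G,H} → run F
t=10: ready={B,C,D,E,F,G,H} → run F
t=11: ready={B,C,D,E,F,G,H} → run F
t=12: ready={B,C,D,E,F,G,H} → run F
t=13: ready={B,C,D,E,F,G,H} → run F
t=14: ready={B,C,D,E,F,G,H} → run F
t=15: ready={B,C,D,E,G,H} → run D
t=16: ready={B,C,D,E,G,H} → run D
t=17: ready={B,C,D,E,G,H} → run D
t=18: ready={B,C,D,E,G,H} → run D
t=19: ready={B,C,D,E,G,H} → run D
t=20: ready={B,C,D,E,G,H} → run D
t=21: ready={B,C,D,E,G,H} → run D
t=22: ready={B,C,E,G,H} → run B
t=23: ready={B,C,E,G,H} → run B
t=24: ready={B,C,E,G,H} → run B
t=25: ready={B,C,E,G,H} → run B
t=26: ready={B,C,E,G,H} → run B
t=27: ready={B,C,E,G,H} → run B
t=28: ready={B,C,E,G,H} → run B
t=29: ready={C,E,G,H} → run C
t=30: ready={C,E,G,H} → run C
t=31: ready={C,E,G,H} → run C
t=32: ready={C,E,G,H} → run C
t=33: ready={C,E,G,H} → run C
t=34: ready={C,E,G,H} → run C
t=35: ready={C,E,G,H} → run C
t=36: ready={E,G,H} → run E
t=37: ready={E,G,H} → run E
t=38: ready={E,G,H} → run E
t=39: ready={E,G,H} → run E
t=40: ready={E,G,H} → run E
t=41: ready={E,G,H} → run E
t=42: ready={G,H} → run G
t=43: ready={G,H} → run G
t=44: ready={G,H} → run G
t=45: ready={G,H} → run G
t=46: ready={G,H} → run G
t=47: ready={H} → run H
t=48: ready={H} → run H
t=49: ready={H} → run H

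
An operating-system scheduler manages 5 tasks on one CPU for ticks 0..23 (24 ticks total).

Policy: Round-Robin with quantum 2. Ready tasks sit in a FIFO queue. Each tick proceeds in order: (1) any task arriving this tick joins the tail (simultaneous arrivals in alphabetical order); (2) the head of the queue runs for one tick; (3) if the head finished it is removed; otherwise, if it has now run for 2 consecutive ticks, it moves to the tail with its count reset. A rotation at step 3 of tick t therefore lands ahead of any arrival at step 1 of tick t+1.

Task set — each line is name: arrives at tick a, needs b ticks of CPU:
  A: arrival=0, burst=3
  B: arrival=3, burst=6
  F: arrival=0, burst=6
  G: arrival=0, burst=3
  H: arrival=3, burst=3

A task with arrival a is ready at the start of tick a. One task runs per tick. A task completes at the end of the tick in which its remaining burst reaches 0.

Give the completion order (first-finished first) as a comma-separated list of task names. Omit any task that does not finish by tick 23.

t=0: queue=[A,F,G] q_used=0 → run A
t=1: queue=[A,F,G] q_used=1 → run A
t=2: queue=[F,G,A] q_used=0 → run F
t=3: queue=[F,G,A,B,H] q_used=1 → run F
t=4: queue=[G,A,B,H,F] q_used=0 → run G
t=5: queue=[G,A,B,H,F] q_used=1 → run G
t=6: queue=[A,B,H,F,G] q_used=0 → run A
t=7: queue=[B,H,F,G] q_used=0 → run B
t=8: queue=[B,H,F,G] q_used=1 → run B
t=9: queue=[H,F,G,B] q_used=0 → run H
t=10: queue=[H,F,G,B] q_used=1 → run H
t=11: queue=[F,G,B,H] q_used=0 → run F
t=12: queue=[F,G,B,H] q_used=1 → run F
t=13: queue=[G,B,H,F] q_used=0 → run G
t=14: queue=[B,H,F] q_used=0 → run B
t=15: queue=[B,H,F] q_used=1 → run B
t=16: queue=[H,F,B] q_used=0 → run H
t=17: queue=[F,B] q_used=0 → run F
t=18: queue=[F,B] q_used=1 → run F
t=19: queue=[B] q_used=0 → run B
t=20: queue=[B] q_used=1 → run B
t=21: (idle)
t=22: (idle)
t=23: (idle)

completion order = A, G, H, F, B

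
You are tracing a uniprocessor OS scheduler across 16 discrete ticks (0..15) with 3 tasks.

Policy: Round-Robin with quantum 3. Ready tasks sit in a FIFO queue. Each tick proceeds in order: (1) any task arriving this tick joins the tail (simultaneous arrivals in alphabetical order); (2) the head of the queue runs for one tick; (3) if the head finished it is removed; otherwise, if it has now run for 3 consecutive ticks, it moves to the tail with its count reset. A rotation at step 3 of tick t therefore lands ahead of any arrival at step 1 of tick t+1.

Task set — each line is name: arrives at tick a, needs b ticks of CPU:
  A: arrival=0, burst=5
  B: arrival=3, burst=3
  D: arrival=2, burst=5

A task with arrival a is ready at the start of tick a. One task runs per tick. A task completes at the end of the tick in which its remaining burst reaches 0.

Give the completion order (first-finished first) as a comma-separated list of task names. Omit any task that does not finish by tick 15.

t=0: queue=[A] q_used=0 → run A
t=1: queue=[A] q_used=1 → run A
t=2: queue=[A,D] q_used=2 → run A
t=3: queue=[D,A,B] q_used=0 → run D
t=4: queue=[D,A,B] q_used=1 → run D
t=5: queue=[D,A,B] q_used=2 → run D
t=6: queue=[A,B,D] q_used=0 → run A
t=7: queue=[A,B,D] q_used=1 → run A
t=8: queue=[B,D] q_used=0 → run B
t=9: queue=[B,D] q_used=1 → run B
t=10: queue=[B,D] q_used=2 → run B
t=11: queue=[D] q_used=0 → run D
t=12: queue=[D] q_used=1 → run D
t=13: (idle)
t=14: (idle)
t=15: (idle)

completion order = A, B, D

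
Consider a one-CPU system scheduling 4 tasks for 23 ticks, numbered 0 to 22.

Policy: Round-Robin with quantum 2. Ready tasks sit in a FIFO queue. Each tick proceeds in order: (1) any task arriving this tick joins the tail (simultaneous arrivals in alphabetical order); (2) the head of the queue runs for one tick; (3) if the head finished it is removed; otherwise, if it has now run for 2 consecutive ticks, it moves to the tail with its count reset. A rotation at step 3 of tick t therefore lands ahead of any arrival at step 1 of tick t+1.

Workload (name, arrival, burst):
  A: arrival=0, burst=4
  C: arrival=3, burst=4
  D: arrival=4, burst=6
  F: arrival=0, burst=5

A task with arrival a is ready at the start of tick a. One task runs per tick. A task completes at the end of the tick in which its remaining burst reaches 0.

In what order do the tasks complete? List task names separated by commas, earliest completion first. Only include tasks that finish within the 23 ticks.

t=0: queue=[A,F] q_used=0 → run A
t=1: queue=[A,F] q_used=1 → run A
t=2: queue=[F,A] q_used=0 → run F
t=3: queue=[F,A,C] q_used=1 → run F
t=4: queue=[A,C,F,D] q_used=0 → run A
t=5: queue=[A,C,F,D] q_used=1 → run A
t=6: queue=[C,F,D] q_used=0 → run C
t=7: queue=[C,F,D] q_used=1 → run C
t=8: queue=[F,D,C] q_used=0 → run F
t=9: queue=[F,D,C] q_used=1 → run F
t=10: queue=[D,C,F] q_used=0 → run D
t=11: queue=[D,C,F] q_used=1 → run D
t=12: queue=[C,F,D] q_used=0 → run C
t=13: queue=[C,F,D] q_used=1 → run C
t=14: queue=[F,D] q_used=0 → run F
t=15: queue=[D] q_used=0 → run D
t=16: queue=[D] q_used=1 → run D
t=17: queue=[D] q_used=0 → run D
t=18: queue=[D] q_used=1 → run D
t=19: (idle)
t=20: (idle)
t=21: (idle)
t=22: (idle)

completion order = A, C, F, D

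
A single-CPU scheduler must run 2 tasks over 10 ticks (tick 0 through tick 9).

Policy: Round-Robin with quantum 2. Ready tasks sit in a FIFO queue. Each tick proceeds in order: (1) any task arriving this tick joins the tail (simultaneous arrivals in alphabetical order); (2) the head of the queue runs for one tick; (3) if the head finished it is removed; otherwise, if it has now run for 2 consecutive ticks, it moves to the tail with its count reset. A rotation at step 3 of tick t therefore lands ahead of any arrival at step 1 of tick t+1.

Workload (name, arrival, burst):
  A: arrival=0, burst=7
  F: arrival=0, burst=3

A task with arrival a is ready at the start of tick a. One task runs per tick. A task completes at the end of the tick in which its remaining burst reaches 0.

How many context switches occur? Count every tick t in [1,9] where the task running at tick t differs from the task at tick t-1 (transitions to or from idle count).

context switches = 4

t=0: queue=[A,F] q_used=0 → run A
t=1: queue=[A,F] q_used=1 → run A
t=2: queue=[F,A] q_used=0 → run F
t=3: queue=[F,A] q_used=1 → run F
t=4: queue=[A,F] q_used=0 → run A
t=5: queue=[A,F] q_used=1 → run A
t=6: queue=[F,A] q_used=0 → run F
t=7: queue=[A] q_used=0 → run A
t=8: queue=[A] q_used=1 → run A
t=9: queue=[A] q_used=0 → run A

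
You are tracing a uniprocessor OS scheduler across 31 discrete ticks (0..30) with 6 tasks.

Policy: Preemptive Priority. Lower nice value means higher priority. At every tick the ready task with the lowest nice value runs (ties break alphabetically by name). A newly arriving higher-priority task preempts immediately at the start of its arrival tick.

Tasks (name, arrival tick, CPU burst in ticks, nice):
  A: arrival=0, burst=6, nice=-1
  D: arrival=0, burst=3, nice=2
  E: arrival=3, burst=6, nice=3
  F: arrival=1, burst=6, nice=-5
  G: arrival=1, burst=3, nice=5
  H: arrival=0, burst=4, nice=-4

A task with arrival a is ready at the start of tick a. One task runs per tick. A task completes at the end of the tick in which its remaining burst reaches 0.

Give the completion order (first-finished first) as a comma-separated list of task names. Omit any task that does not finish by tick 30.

t=0: ready={A,D,H} → run H
t=1: ready={A,D,F,G,H} → run F
t=2: ready={A,D,F,G,H} → run F
t=3: ready={A,D,E,F,G,H} → run F
t=4: ready={A,D,E,F,G,H} → run F
t=5: ready={A,D,E,F,G,H} → run F
t=6: ready={A,D,E,F,G,H} → run F
t=7: ready={A,D,E,G,H} → run H
t=8: ready={A,D,E,G,H} → run H
t=9: ready={A,D,E,G,H} → run H
t=10: ready={A,D,E,G} → run A
t=11: ready={A,D,E,G} → run A
t=12: ready={A,D,E,G} → run A
t=13: ready={A,D,E,G} → run A
t=14: ready={A,D,E,G} → run A
t=15: ready={A,D,E,G} → run A
t=16: ready={D,E,G} → run D
t=17: ready={D,E,G} → run D
t=18: ready={D,E,G} → run D
t=19: ready={E,G} → run E
t=20: ready={E,G} → run E
t=21: ready={E,G} → run E
t=22: ready={E,G} → run E
t=23: ready={E,G} → run E
t=24: ready={E,G} → run E
t=25: ready={G} → run G
t=26: ready={G} → run G
t=27: ready={G} → run G
t=28: (idle)
t=29: (idle)
t=30: (idle)

completion order = F, H, A, D, E, G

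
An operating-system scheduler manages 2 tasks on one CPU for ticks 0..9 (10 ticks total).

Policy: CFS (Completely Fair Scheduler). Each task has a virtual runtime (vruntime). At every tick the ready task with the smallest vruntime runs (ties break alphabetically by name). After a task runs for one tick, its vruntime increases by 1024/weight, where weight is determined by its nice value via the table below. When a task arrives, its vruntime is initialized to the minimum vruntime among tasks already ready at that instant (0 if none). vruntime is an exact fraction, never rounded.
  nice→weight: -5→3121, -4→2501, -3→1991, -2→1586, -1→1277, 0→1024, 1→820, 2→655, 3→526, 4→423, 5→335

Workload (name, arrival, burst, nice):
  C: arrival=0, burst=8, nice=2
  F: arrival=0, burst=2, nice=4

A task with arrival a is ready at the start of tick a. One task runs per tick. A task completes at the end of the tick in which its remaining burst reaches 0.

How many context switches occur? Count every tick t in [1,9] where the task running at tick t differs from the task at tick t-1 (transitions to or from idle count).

t=0: vr[C=0 F=0] → run C
t=1: vr[C=1024/655 F=0] → run F
t=2: vr[C=1024/655 F=1024/423] → run C
t=3: vr[C=2048/655 F=1024/423] → run F
t=4: vr[C=2048/655] → run C
t=5: vr[C=3072/655] → run C
t=6: vr[C=4096/655] → run C
t=7: vr[C=1024/131] → run C
t=8: vr[C=6144/655] → run C
t=9: vr[C=7168/655] → run C

context switches = 4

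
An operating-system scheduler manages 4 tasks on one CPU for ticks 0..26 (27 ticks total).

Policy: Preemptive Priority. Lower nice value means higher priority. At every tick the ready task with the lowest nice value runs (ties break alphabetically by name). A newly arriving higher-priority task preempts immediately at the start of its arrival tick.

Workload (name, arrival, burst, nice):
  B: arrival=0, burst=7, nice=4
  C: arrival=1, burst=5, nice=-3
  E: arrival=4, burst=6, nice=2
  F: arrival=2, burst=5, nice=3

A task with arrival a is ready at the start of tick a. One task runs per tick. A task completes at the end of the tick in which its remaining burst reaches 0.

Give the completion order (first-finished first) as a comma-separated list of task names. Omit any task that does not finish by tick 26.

completion order = C, E, F, B

t=0: ready={B} → run B
t=1: ready={B,C} → run C
t=2: ready={B,C,F} → run C
t=3: ready={B,C,F} → run C
t=4: ready={B,C,E,F} → run C
t=5: ready={B,C,E,F} → run C
t=6: ready={B,E,F} → run E
t=7: ready={B,E,F} → run E
t=8: ready={B,E,F} → run E
t=9: ready={B,E,F} → run E
t=10: ready={B,E,F} → run E
t=11: ready={B,E,F} → run E
t=12: ready={B,F} → run F
t=13: ready={B,F} → run F
t=14: ready={B,F} → run F
t=15: ready={B,F} → run F
t=16: ready={B,F} → run F
t=17: ready={B} → run B
t=18: ready={B} → run B
t=19: ready={B} → run B
t=20: ready={B} → run B
t=21: ready={B} → run B
t=22: ready={B} → run B
t=23: (idle)
t=24: (idle)
t=25: (idle)
t=26: (idle)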